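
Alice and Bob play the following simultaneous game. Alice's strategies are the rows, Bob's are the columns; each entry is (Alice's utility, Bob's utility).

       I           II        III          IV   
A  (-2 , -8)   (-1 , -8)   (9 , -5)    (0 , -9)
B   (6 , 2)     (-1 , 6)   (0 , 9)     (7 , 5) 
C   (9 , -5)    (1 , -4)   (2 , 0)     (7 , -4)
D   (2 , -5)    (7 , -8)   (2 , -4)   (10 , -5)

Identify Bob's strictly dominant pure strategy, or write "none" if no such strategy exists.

III

III vs I: A: -5>-8, B: 9>2, C: 0>-5, D: -4>-5.
III vs II: A: -5>-8, B: 9>6, C: 0>-4, D: -4>-8.
III vs IV: A: -5>-9, B: 9>5, C: 0>-4, D: -4>-5.
III strictly beats every other strategy against every opponent action, so it is strictly dominant.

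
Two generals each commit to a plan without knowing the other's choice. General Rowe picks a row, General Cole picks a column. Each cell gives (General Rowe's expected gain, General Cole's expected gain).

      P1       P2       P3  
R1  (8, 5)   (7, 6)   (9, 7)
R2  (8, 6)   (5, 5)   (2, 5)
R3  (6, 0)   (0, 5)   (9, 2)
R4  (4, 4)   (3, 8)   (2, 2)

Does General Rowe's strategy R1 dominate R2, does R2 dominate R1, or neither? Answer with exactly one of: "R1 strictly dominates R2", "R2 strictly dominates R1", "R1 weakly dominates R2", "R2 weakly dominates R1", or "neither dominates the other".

R1's payoffs vs R2's, by General Cole's action — P1: 8=8, P2: 7>5, P3: 9>2.
R1 is at least as good everywhere and strictly better somewhere (tied only at P1), so R1 weakly but not strictly dominates R2.

R1 weakly dominates R2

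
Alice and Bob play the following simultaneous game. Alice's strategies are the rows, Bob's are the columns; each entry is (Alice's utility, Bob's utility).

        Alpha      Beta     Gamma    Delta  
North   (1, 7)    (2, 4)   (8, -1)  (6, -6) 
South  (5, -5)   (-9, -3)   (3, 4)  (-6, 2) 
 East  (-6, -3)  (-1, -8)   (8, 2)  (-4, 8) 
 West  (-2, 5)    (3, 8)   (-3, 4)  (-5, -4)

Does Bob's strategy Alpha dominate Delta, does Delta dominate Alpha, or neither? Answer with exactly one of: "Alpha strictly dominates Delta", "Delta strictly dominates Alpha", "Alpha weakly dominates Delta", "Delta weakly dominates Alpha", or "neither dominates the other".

Alpha's payoffs vs Delta's, by Alice's action — North: 7>-6, South: -5<2, East: -3<8, West: 5>-4.
Alpha does better at North, West but worse at South, East; neither strategy dominates the other.

neither dominates the other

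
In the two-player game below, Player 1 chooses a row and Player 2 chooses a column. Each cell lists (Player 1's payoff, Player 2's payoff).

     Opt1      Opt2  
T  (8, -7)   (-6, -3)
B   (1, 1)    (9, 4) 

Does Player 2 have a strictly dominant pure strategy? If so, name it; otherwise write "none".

Opt2 vs Opt1: T: -3>-7, B: 4>1.
Opt2 strictly beats every other strategy against every opponent action, so it is strictly dominant.

Opt2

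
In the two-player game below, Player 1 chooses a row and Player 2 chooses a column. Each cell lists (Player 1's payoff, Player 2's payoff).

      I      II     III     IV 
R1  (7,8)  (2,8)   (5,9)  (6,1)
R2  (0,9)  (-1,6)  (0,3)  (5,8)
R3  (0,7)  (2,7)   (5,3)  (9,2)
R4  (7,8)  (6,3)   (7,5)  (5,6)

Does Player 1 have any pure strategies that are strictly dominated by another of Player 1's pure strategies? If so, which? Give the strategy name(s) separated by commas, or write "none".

R1: no other strategy beats it everywhere (R2 at I (7>0); R3 at I (7>0); R4 at I (7=7)).
R1 strictly dominates R2 — I: 7>0, II: 2>-1, III: 5>0, IV: 6>5.
Nothing dominates R3: R1 at II (2=2); R2 at I (0=0); R4 at IV (9>5).
Nothing dominates R4: R1 at I (7=7); R2 at I (7>0); R3 at I (7>0).

R2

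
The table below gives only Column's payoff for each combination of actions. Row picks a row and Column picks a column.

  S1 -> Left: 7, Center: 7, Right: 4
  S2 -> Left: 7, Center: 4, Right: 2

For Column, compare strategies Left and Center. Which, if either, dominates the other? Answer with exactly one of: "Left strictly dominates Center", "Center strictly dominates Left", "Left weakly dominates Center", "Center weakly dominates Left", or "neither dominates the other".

Left weakly dominates Center

Left's payoffs vs Center's, by Row's action — S1: 7=7, S2: 7>4.
Left is at least as good everywhere and strictly better somewhere (tied only at S1), so Left weakly but not strictly dominates Center.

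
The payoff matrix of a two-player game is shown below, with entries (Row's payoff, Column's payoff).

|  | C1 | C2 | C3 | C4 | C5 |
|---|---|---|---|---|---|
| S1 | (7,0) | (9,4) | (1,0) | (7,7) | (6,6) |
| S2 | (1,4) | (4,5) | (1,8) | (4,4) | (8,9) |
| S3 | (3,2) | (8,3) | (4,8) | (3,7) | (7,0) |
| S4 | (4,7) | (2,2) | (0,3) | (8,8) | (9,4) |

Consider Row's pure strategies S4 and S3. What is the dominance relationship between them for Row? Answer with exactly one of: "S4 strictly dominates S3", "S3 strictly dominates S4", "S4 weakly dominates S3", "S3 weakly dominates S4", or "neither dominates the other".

S4's payoffs vs S3's, by Column's action — C1: 4>3, C2: 2<8, C3: 0<4, C4: 8>3, C5: 9>7.
S4 does better at C1, C4, C5 but worse at C2, C3; neither strategy dominates the other.

neither dominates the other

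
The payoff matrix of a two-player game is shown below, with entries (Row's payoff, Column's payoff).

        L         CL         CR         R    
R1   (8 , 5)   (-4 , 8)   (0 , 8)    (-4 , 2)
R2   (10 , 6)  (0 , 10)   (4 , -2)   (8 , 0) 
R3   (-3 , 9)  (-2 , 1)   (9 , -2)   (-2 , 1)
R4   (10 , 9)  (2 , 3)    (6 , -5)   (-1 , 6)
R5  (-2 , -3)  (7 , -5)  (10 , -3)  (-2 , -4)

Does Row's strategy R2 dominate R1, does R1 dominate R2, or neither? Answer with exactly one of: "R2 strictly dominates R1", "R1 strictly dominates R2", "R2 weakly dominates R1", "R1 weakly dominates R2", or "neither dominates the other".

R2's payoffs vs R1's, by Column's action — L: 10>8, CL: 0>-4, CR: 4>0, R: 8>-4.
R2 gives a strictly higher payoff against each choice by Column, so R2 strictly dominates R1.

R2 strictly dominates R1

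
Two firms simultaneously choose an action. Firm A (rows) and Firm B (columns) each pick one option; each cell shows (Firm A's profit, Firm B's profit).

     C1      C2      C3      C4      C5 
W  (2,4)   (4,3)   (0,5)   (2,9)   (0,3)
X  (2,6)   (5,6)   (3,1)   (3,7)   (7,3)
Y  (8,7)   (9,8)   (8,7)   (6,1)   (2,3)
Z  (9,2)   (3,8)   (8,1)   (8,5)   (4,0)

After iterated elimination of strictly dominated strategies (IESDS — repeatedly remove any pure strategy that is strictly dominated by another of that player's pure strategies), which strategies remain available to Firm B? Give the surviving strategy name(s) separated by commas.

For Firm A, Y strictly dominates W on the remaining columns (C1: 8>2, C2: 9>4, C3: 8>0, C4: 6>2, C5: 2>0); eliminate W.
Firm B's strategy C3 is strictly dominated by C2 (X: 6>1, Y: 8>7, Z: 8>1) and is removed.
Firm B's strategy C5 is strictly dominated by C1 (X: 6>3, Y: 7>3, Z: 2>0) and is removed.
Firm A's strategy X is strictly dominated by Y (C1: 8>2, C2: 9>5, C4: 6>3) and is removed.
Firm B's strategy C1 is strictly dominated by C2 (Y: 8>7, Z: 8>2) and is removed.
For Firm B, C2 strictly dominates C4 on the remaining rows (Y: 8>1, Z: 8>5); eliminate C4.
Firm A's strategy Z is strictly dominated by Y (C2: 9>3) and is removed.
Among the remaining strategies, none is strictly dominated by another pure strategy of the same player, so the elimination stops.
Surviving strategies — Firm A: {Y}; Firm B: {C2}.

C2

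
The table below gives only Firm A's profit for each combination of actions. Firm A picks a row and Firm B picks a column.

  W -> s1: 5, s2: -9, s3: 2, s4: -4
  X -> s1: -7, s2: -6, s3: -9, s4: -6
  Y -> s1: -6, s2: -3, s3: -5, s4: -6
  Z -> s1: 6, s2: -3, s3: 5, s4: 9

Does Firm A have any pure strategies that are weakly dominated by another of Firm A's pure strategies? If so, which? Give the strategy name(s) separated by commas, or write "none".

W, X, Y

W: dominated, since Z does at least as well everywhere (s1: 6>5, s2: -3>-9, s3: 5>2, s4: 9>-4).
Y weakly dominates X — s1: -6>-7, s2: -3>-6, s3: -5>-9, s4: -6=-6.
Y is weakly dominated by Z (s1: 6>-6, s2: -3=-3, s3: 5>-5, s4: 9>-6).
Z is not dominated — it holds its own against W at s1 (6>5); X at s1 (6>-7); Y at s1 (6>-6).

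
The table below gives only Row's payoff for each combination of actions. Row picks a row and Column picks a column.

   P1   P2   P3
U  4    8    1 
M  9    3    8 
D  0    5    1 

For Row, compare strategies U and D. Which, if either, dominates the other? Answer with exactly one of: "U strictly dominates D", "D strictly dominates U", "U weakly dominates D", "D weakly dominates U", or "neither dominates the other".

U weakly dominates D

Compare U to D across each choice by Column: P1: 4>0, P2: 8>5, P3: 1=1.
U is at least as good everywhere and strictly better somewhere (tied only at P3), so U weakly but not strictly dominates D.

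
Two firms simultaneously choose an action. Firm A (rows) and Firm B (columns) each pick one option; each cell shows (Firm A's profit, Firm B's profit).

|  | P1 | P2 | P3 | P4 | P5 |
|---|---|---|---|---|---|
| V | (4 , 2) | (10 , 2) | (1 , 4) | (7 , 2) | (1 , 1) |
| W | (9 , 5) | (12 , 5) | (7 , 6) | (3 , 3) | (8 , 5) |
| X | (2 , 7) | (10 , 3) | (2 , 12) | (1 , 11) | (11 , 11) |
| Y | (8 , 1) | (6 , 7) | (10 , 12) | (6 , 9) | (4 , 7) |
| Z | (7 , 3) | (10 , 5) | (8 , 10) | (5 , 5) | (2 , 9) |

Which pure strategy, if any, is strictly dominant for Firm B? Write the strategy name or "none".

P3 vs P1: V: 4>2, W: 6>5, X: 12>7, Y: 12>1, Z: 10>3.
P3 vs P2: V: 4>2, W: 6>5, X: 12>3, Y: 12>7, Z: 10>5.
P3 vs P4: V: 4>2, W: 6>3, X: 12>11, Y: 12>9, Z: 10>5.
P3 vs P5: V: 4>1, W: 6>5, X: 12>11, Y: 12>7, Z: 10>9.
P3 strictly beats every other strategy against every opponent action, so it is strictly dominant.

P3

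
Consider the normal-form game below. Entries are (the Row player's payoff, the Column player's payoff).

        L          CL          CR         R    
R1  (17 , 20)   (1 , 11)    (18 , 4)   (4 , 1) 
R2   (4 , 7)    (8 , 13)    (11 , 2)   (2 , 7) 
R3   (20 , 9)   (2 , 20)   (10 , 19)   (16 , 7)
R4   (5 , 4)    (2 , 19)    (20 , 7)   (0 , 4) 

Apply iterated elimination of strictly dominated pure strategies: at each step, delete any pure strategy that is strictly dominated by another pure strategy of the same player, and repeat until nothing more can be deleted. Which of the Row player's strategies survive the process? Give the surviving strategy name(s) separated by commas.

Column CR is eliminated: CL beats it against every remaining row (R1: 11>4, R2: 13>2, R3: 20>19, R4: 19>7).
The Row player's strategy R1 is strictly dominated by R3 (L: 20>17, CL: 2>1, R: 16>4) and is removed.
Column L is eliminated: CL beats it against every remaining row (R2: 13>7, R3: 20>9, R4: 19>4).
The Row player's strategy R4 is strictly dominated by R2 (CL: 8>2, R: 2>0) and is removed.
For the Column player, CL strictly dominates R on the remaining rows (R2: 13>7, R3: 20>7); eliminate R.
Row R3 is eliminated: R2 beats it against every remaining column (CL: 8>2).
Among the remaining strategies, none is strictly dominated by another pure strategy of the same player, so the elimination stops.
Surviving strategies — the Row player: {R2}; the Column player: {CL}.

R2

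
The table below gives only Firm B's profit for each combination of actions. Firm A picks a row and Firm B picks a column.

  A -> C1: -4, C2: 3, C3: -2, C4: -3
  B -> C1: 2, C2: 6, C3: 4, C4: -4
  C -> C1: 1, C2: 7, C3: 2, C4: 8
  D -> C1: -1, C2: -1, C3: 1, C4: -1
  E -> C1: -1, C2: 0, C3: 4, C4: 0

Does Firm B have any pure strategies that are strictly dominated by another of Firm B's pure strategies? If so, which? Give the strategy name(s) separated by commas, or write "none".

C1

C1 is strictly dominated by C3 (A: -2>-4, B: 4>2, C: 2>1, D: 1>-1, E: 4>-1).
C2 is not dominated — it holds its own against C1 at A (3>-4); C3 at A (3>-2); C4 at A (3>-3).
C3 is not dominated — it holds its own against C1 at A (-2>-4); C2 at D (1>-1); C4 at A (-2>-3).
C4 is not dominated — it holds its own against C1 at A (-3>-4); C2 at C (8>7); C3 at C (8>2).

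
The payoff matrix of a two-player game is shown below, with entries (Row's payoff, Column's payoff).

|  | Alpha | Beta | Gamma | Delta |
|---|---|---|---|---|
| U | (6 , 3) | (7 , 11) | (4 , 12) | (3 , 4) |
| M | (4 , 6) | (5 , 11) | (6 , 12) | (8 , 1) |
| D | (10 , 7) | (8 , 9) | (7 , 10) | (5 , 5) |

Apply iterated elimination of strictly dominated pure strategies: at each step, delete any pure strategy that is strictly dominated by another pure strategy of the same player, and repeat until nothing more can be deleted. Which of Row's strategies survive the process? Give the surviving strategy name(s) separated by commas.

Row U is eliminated: D beats it against every remaining column (Alpha: 10>6, Beta: 8>7, Gamma: 7>4, Delta: 5>3).
Column's strategy Alpha is strictly dominated by Beta (M: 11>6, D: 9>7) and is removed.
Column's strategy Beta is strictly dominated by Gamma (M: 12>11, D: 10>9) and is removed.
Column Delta is eliminated: Gamma beats it against every remaining row (M: 12>1, D: 10>5).
For Row, D strictly dominates M on the remaining columns (Gamma: 7>6); eliminate M.
Among the remaining strategies, none is strictly dominated by another pure strategy of the same player, so the elimination stops.
Surviving strategies — Row: {D}; Column: {Gamma}.

D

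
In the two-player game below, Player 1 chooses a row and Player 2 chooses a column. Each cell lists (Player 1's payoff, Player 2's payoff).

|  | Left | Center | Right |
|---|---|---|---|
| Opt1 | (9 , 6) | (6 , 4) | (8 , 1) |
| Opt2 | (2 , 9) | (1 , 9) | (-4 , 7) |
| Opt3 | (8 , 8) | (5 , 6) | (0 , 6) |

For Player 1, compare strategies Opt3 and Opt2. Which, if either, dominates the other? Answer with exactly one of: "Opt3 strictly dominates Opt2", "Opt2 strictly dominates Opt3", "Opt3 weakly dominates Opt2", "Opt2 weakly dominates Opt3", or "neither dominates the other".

Opt3 strictly dominates Opt2

Opt3's payoffs vs Opt2's, by Player 2's action — Left: 8>2, Center: 5>1, Right: 0>-4.
Opt3 gives a strictly higher payoff against each opponent action, so Opt3 strictly dominates Opt2.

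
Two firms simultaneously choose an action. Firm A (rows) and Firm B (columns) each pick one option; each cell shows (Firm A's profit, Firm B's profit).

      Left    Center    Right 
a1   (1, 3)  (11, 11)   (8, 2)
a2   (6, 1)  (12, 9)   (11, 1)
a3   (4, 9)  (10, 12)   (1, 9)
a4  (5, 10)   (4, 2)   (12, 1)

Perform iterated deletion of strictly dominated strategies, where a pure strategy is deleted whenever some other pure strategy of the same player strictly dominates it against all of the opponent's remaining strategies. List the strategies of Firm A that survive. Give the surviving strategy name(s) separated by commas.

For Firm A, a2 strictly dominates a1 on the remaining columns (Left: 6>1, Center: 12>11, Right: 11>8); eliminate a1.
For Firm A, a2 strictly dominates a3 on the remaining columns (Left: 6>4, Center: 12>10, Right: 11>1); eliminate a3.
For Firm B, Center strictly dominates Right on the remaining rows (a2: 9>1, a4: 2>1); eliminate Right.
For Firm A, a2 strictly dominates a4 on the remaining columns (Left: 6>5, Center: 12>4); eliminate a4.
For Firm B, Center strictly dominates Left on the remaining rows (a2: 9>1); eliminate Left.
Among the remaining strategies, none is strictly dominated by another pure strategy of the same player, so the elimination stops.
Surviving strategies — Firm A: {a2}; Firm B: {Center}.

a2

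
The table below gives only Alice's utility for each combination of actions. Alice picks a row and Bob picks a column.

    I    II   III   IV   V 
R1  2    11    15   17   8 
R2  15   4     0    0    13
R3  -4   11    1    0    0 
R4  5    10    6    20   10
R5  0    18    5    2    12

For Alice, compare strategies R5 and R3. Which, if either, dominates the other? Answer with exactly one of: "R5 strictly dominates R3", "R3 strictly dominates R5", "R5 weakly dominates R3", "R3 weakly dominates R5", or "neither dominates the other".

Compare R5 to R3 across each opponent action: I: 0>-4, II: 18>11, III: 5>1, IV: 2>0, V: 12>0.
Every comparison favours R5, so R5 strictly dominates R3.

R5 strictly dominates R3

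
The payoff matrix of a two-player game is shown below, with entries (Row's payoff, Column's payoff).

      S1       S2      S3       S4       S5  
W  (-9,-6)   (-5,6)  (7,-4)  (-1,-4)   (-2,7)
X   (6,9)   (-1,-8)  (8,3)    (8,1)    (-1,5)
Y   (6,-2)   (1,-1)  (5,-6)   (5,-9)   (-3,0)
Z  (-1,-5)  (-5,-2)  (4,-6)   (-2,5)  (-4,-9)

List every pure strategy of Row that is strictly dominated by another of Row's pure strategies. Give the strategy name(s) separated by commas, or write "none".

X strictly dominates W — S1: 6>-9, S2: -1>-5, S3: 8>7, S4: 8>-1, S5: -1>-2.
Nothing dominates X: W at S1 (6>-9); Y at S1 (6=6); Z at S1 (6>-1).
Y: no other strategy beats it everywhere (W at S1 (6>-9); X at S1 (6=6); Z at S1 (6>-1)).
X strictly dominates Z — S1: 6>-1, S2: -1>-5, S3: 8>4, S4: 8>-2, S5: -1>-4.

W, Z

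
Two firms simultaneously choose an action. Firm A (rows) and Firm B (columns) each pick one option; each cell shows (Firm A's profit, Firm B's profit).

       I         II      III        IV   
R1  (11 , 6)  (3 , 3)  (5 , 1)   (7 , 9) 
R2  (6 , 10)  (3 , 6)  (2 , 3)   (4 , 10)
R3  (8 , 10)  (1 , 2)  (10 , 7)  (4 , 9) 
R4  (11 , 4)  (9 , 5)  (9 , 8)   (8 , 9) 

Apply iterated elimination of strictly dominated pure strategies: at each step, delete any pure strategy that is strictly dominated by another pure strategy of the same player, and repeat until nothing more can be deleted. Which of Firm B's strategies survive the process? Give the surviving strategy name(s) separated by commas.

IV

Firm A's strategy R2 is strictly dominated by R4 (I: 11>6, II: 9>3, III: 9>2, IV: 8>4) and is removed.
Firm B's strategy II is strictly dominated by IV (R1: 9>3, R3: 9>2, R4: 9>5) and is removed.
Firm B's strategy III is strictly dominated by IV (R1: 9>1, R3: 9>7, R4: 9>8) and is removed.
For Firm A, R1 strictly dominates R3 on the remaining columns (I: 11>8, IV: 7>4); eliminate R3.
Column I is eliminated: IV beats it against every remaining row (R1: 9>6, R4: 9>4).
For Firm A, R4 strictly dominates R1 on the remaining columns (IV: 8>7); eliminate R1.
Among the remaining strategies, none is strictly dominated by another pure strategy of the same player, so the elimination stops.
Surviving strategies — Firm A: {R4}; Firm B: {IV}.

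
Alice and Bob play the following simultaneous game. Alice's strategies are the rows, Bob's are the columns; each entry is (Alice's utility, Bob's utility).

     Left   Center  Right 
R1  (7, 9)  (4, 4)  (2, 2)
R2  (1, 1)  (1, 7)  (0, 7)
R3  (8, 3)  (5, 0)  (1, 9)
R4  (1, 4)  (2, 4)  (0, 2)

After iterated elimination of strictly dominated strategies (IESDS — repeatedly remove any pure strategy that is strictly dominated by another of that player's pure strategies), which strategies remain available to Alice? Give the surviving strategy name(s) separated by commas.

R1, R3

Alice's strategy R2 is strictly dominated by R1 (Left: 7>1, Center: 4>1, Right: 2>0) and is removed.
For Alice, R1 strictly dominates R4 on the remaining columns (Left: 7>1, Center: 4>2, Right: 2>0); eliminate R4.
For Bob, Left strictly dominates Center on the remaining rows (R1: 9>4, R3: 3>0); eliminate Center.
Among the remaining strategies, none is strictly dominated by another pure strategy of the same player, so the elimination stops.
Surviving strategies — Alice: {R1, R3}; Bob: {Left, Right}.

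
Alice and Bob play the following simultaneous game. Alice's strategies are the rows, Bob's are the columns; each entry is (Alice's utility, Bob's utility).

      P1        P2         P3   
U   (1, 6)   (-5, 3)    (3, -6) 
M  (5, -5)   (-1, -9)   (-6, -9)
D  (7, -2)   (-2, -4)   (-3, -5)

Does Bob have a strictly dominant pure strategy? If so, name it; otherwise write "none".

P1

P1 vs P2: U: 6>3, M: -5>-9, D: -2>-4.
P1 vs P3: U: 6>-6, M: -5>-9, D: -2>-5.
P1 strictly beats every other strategy against every opponent action, so it is strictly dominant.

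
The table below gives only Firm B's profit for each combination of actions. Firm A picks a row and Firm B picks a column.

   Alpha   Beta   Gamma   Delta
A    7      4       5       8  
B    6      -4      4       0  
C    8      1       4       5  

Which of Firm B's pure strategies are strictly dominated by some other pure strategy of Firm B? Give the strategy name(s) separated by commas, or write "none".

Beta, Gamma

Alpha: no other strategy beats it everywhere (Beta at A (7>4); Gamma at A (7>5); Delta at B (6>0)).
Beta: dominated, since Alpha does at least as well everywhere (A: 7>4, B: 6>-4, C: 8>1).
Gamma is strictly dominated by Alpha (A: 7>5, B: 6>4, C: 8>4).
Delta: no other strategy beats it everywhere (Alpha at A (8>7); Beta at A (8>4); Gamma at A (8>5)).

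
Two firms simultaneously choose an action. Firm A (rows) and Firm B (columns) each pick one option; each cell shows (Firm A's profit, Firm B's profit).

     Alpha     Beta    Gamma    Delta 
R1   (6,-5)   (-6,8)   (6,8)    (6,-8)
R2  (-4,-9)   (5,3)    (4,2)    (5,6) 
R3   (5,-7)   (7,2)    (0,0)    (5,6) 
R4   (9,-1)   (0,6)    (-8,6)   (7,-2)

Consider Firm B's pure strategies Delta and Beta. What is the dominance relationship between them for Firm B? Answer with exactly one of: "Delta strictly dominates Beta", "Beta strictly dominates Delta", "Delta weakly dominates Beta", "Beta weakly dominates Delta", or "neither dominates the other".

Compare Delta to Beta across each opponent action: R1: -8<8, R2: 6>3, R3: 6>2, R4: -2<6.
Delta does better at R2, R3 but worse at R1, R4; neither strategy dominates the other.

neither dominates the other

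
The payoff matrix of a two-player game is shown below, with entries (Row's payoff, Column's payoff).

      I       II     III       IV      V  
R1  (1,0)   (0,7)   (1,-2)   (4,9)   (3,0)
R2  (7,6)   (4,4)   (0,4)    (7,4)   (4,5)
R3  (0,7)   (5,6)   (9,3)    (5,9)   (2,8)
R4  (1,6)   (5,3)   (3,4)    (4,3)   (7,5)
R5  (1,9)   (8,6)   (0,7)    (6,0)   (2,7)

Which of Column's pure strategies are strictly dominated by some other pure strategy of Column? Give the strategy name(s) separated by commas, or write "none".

III

I: no other strategy beats it everywhere (II at R2 (6>4); III at R1 (0>-2); IV at R2 (6>4); V at R1 (0=0)).
II: no other strategy beats it everywhere (I at R1 (7>0); III at R1 (7>-2); IV at R2 (4=4); V at R1 (7>0)).
I strictly dominates III — R1: 0>-2, R2: 6>4, R3: 7>3, R4: 6>4, R5: 9>7.
Nothing dominates IV: I at R1 (9>0); II at R1 (9>7); III at R1 (9>-2); V at R1 (9>0).
V is not dominated — it holds its own against I at R1 (0=0); II at R2 (5>4); III at R1 (0>-2); IV at R2 (5>4).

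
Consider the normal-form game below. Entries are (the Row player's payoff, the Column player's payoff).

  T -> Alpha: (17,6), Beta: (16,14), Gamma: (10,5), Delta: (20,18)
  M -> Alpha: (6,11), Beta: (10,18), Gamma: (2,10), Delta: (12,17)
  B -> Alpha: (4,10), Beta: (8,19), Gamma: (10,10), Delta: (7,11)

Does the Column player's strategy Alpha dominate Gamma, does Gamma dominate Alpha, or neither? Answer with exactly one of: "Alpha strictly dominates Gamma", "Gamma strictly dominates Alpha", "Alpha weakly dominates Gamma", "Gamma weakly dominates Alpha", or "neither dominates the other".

Compare Alpha to Gamma across each choice by the Row player: T: 6>5, M: 11>10, B: 10=10.
Alpha is at least as good everywhere and strictly better somewhere (tied only at B), so Alpha weakly but not strictly dominates Gamma.

Alpha weakly dominates Gamma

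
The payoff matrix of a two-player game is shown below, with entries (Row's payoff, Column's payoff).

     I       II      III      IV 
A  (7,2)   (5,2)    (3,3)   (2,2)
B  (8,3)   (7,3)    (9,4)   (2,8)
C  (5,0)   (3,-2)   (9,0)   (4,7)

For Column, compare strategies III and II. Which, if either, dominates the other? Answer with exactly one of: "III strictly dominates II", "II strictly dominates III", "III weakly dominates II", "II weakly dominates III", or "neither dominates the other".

Compare III to II across every action of Row: A: 3>2, B: 4>3, C: 0>-2.
III gives a strictly higher payoff against every action of Row, so III strictly dominates II.

III strictly dominates II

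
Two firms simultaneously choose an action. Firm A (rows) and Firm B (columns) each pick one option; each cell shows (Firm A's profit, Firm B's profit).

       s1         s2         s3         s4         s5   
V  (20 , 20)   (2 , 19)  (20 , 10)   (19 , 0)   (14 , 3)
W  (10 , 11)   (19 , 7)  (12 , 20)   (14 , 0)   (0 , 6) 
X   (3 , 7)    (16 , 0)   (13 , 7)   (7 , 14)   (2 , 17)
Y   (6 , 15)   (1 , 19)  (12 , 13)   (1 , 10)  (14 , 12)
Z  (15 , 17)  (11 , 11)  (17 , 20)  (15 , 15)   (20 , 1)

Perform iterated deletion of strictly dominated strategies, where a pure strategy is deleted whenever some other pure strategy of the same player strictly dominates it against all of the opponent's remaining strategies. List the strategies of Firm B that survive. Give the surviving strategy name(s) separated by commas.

s1

Row Y is eliminated: Z beats it against every remaining column (s1: 15>6, s2: 11>1, s3: 17>12, s4: 15>1, s5: 20>14).
Column s2 is eliminated: s1 beats it against every remaining row (V: 20>19, W: 11>7, X: 7>0, Z: 17>11).
Firm A's strategy W is strictly dominated by V (s1: 20>10, s3: 20>12, s4: 19>14, s5: 14>0) and is removed.
Firm A's strategy X is strictly dominated by V (s1: 20>3, s3: 20>13, s4: 19>7, s5: 14>2) and is removed.
Column s4 is eliminated: s1 beats it against every remaining row (V: 20>0, Z: 17>15).
For Firm B, s1 strictly dominates s5 on the remaining rows (V: 20>3, Z: 17>1); eliminate s5.
For Firm A, V strictly dominates Z on the remaining columns (s1: 20>15, s3: 20>17); eliminate Z.
For Firm B, s1 strictly dominates s3 on the remaining rows (V: 20>10); eliminate s3.
Among the remaining strategies, none is strictly dominated by another pure strategy of the same player, so the elimination stops.
Surviving strategies — Firm A: {V}; Firm B: {s1}.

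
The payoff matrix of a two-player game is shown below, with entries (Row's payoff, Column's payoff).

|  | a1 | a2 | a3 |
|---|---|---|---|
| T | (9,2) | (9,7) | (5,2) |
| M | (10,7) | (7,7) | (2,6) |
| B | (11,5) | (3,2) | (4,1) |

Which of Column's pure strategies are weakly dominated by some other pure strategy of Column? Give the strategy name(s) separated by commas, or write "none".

a3

a1: no other strategy beats it everywhere (a2 at B (5>2); a3 at M (7>6)).
Nothing dominates a2: a1 at T (7>2); a3 at T (7>2).
a3: dominated, since a1 does at least as well everywhere (T: 2=2, M: 7>6, B: 5>1).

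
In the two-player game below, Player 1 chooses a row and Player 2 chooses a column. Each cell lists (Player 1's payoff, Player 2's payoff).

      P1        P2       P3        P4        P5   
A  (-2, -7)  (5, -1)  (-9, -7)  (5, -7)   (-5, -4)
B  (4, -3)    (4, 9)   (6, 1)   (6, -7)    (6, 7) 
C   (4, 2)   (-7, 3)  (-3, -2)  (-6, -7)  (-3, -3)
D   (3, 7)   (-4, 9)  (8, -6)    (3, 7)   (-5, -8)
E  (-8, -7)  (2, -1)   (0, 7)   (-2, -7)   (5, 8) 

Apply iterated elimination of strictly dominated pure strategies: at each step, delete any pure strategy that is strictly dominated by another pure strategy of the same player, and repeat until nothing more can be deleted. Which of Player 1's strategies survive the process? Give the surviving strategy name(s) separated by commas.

Row E is eliminated: B beats it against every remaining column (P1: 4>-8, P2: 4>2, P3: 6>0, P4: 6>-2, P5: 6>5).
For Player 2, P2 strictly dominates P1 on the remaining rows (A: -1>-7, B: 9>-3, C: 3>2, D: 9>7); eliminate P1.
Player 1's strategy C is strictly dominated by B (P2: 4>-7, P3: 6>-3, P4: 6>-6, P5: 6>-3) and is removed.
For Player 2, P2 strictly dominates P3 on the remaining rows (A: -1>-7, B: 9>1, D: 9>-6); eliminate P3.
For Player 1, B strictly dominates D on the remaining columns (P2: 4>-4, P4: 6>3, P5: 6>-5); eliminate D.
Player 2's strategy P4 is strictly dominated by P2 (A: -1>-7, B: 9>-7) and is removed.
For Player 2, P2 strictly dominates P5 on the remaining rows (A: -1>-4, B: 9>7); eliminate P5.
Row B is eliminated: A beats it against every remaining column (P2: 5>4).
Among the remaining strategies, none is strictly dominated by another pure strategy of the same player, so the elimination stops.
Surviving strategies — Player 1: {A}; Player 2: {P2}.

A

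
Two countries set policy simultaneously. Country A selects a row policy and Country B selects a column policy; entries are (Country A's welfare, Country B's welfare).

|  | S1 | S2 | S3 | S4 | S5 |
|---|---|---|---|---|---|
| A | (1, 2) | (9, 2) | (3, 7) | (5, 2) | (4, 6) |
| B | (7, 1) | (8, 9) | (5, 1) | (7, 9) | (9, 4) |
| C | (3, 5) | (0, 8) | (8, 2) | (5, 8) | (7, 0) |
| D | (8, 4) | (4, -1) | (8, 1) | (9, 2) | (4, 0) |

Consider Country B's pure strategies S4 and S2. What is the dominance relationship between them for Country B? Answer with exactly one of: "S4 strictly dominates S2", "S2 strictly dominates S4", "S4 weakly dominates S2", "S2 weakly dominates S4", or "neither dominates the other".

Compare S4 to S2 across each opponent action: A: 2=2, B: 9=9, C: 8=8, D: 2>-1.
S4 is at least as good everywhere and strictly better somewhere (tied only at A, B, C), so S4 weakly but not strictly dominates S2.

S4 weakly dominates S2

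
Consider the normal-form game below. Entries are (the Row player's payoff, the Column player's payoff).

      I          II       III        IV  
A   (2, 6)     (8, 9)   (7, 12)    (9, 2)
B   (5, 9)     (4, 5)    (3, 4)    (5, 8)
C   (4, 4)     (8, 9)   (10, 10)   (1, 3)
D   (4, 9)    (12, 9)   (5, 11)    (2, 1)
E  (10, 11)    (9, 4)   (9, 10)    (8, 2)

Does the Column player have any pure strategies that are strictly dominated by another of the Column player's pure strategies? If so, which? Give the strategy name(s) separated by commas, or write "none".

IV

I is not dominated — it holds its own against II at B (9>5); III at B (9>4); IV at A (6>2).
Nothing dominates II: I at A (9>6); III at B (5>4); IV at A (9>2).
III: no other strategy beats it everywhere (I at A (12>6); II at A (12>9); IV at A (12>2)).
I strictly dominates IV — A: 6>2, B: 9>8, C: 4>3, D: 9>1, E: 11>2.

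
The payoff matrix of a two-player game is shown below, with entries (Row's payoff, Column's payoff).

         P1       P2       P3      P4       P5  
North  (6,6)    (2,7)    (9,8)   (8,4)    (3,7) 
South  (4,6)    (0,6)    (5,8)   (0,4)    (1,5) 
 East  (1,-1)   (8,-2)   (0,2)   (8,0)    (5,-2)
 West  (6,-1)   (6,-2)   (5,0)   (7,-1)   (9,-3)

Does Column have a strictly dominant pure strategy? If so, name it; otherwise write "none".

P3

P3 vs P1: North: 8>6, South: 8>6, East: 2>-1, West: 0>-1.
P3 vs P2: North: 8>7, South: 8>6, East: 2>-2, West: 0>-2.
P3 vs P4: North: 8>4, South: 8>4, East: 2>0, West: 0>-1.
P3 vs P5: North: 8>7, South: 8>5, East: 2>-2, West: 0>-3.
P3 strictly beats every other strategy against every opponent action, so it is strictly dominant.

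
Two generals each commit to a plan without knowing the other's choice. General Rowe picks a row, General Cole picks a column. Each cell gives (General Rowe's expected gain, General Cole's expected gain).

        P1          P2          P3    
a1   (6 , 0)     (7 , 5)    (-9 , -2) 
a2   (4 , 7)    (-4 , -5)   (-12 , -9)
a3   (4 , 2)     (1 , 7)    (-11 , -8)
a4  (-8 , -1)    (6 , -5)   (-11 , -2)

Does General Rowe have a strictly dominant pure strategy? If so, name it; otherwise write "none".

a1 vs a2: P1: 6>4, P2: 7>-4, P3: -9>-12.
a1 vs a3: P1: 6>4, P2: 7>1, P3: -9>-11.
a1 vs a4: P1: 6>-8, P2: 7>6, P3: -9>-11.
a1 strictly beats every other strategy against every opponent action, so it is strictly dominant.

a1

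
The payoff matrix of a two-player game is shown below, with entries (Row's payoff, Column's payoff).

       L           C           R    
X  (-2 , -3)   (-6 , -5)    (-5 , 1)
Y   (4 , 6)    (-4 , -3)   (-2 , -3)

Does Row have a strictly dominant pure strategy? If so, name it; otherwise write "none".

Y vs X: L: 4>-2, C: -4>-6, R: -2>-5.
Y strictly beats every other strategy against every opponent action, so it is strictly dominant.

Y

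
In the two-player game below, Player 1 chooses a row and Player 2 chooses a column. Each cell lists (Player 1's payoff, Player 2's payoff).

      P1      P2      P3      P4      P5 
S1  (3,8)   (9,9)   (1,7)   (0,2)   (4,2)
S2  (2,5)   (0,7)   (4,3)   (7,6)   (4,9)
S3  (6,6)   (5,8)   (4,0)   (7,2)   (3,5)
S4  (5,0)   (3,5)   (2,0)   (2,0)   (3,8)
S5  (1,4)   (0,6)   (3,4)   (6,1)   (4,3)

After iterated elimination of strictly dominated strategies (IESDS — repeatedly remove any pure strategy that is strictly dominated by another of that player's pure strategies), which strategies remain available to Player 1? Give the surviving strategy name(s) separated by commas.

S1, S2, S5

For Player 2, P2 strictly dominates P1 on the remaining rows (S1: 9>8, S2: 7>5, S3: 8>6, S4: 5>0, S5: 6>4); eliminate P1.
Player 2's strategy P3 is strictly dominated by P2 (S1: 9>7, S2: 7>3, S3: 8>0, S4: 5>0, S5: 6>4) and is removed.
Player 2's strategy P4 is strictly dominated by P2 (S1: 9>2, S2: 7>6, S3: 8>2, S4: 5>0, S5: 6>1) and is removed.
For Player 1, S1 strictly dominates S3 on the remaining columns (P2: 9>5, P5: 4>3); eliminate S3.
Row S4 is eliminated: S1 beats it against every remaining column (P2: 9>3, P5: 4>3).
Among the remaining strategies, none is strictly dominated by another pure strategy of the same player, so the elimination stops.
Surviving strategies — Player 1: {S1, S2, S5}; Player 2: {P2, P5}.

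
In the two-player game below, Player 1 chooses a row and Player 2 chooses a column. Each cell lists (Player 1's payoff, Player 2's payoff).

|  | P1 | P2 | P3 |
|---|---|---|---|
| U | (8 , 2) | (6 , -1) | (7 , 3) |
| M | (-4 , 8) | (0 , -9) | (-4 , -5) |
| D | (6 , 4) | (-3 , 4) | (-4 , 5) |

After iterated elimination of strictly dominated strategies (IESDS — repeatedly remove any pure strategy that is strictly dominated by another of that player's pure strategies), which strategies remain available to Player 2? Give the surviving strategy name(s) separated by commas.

P3

Player 1's strategy M is strictly dominated by U (P1: 8>-4, P2: 6>0, P3: 7>-4) and is removed.
Row D is eliminated: U beats it against every remaining column (P1: 8>6, P2: 6>-3, P3: 7>-4).
For Player 2, P3 strictly dominates P1 on the remaining rows (U: 3>2); eliminate P1.
For Player 2, P3 strictly dominates P2 on the remaining rows (U: 3>-1); eliminate P2.
Among the remaining strategies, none is strictly dominated by another pure strategy of the same player, so the elimination stops.
Surviving strategies — Player 1: {U}; Player 2: {P3}.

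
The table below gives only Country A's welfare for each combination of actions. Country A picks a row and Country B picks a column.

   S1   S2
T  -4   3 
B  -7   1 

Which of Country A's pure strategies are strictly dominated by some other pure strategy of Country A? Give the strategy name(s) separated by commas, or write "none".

T is not dominated — it holds its own against B at S1 (-4>-7).
B is strictly dominated by T (S1: -4>-7, S2: 3>1).

B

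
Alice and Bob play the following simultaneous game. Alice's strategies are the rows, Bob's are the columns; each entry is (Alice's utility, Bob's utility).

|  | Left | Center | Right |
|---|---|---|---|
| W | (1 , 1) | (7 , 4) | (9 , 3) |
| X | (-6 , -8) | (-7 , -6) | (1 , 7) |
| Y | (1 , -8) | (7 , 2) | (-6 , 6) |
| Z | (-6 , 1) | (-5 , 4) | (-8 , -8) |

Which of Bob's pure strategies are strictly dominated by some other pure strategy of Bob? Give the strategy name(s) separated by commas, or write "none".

Left

Left: dominated, since Center does at least as well everywhere (W: 4>1, X: -6>-8, Y: 2>-8, Z: 4>1).
Center is not dominated — it holds its own against Left at W (4>1); Right at W (4>3).
Nothing dominates Right: Left at W (3>1); Center at X (7>-6).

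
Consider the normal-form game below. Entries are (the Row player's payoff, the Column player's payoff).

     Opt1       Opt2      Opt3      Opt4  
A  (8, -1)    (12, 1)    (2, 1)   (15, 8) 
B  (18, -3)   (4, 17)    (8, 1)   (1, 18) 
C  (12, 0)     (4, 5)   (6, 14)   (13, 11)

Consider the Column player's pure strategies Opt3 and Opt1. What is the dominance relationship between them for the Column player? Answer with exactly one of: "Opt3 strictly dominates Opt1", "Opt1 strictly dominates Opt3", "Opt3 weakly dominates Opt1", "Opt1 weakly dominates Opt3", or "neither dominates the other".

Opt3 strictly dominates Opt1

Compare Opt3 to Opt1 across each choice by the Row player: A: 1>-1, B: 1>-3, C: 14>0.
Opt3 gives a strictly higher payoff against each choice by the Row player, so Opt3 strictly dominates Opt1.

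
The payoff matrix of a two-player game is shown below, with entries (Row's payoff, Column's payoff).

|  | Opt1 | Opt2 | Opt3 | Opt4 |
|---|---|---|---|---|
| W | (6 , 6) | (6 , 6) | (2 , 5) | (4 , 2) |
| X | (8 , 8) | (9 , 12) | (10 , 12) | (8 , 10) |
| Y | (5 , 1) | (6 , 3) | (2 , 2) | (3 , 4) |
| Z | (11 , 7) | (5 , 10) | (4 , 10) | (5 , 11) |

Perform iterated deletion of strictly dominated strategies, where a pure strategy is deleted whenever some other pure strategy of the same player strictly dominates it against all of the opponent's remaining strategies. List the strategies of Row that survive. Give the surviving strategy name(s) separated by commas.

Row W is eliminated: X beats it against every remaining column (Opt1: 8>6, Opt2: 9>6, Opt3: 10>2, Opt4: 8>4).
Row Y is eliminated: X beats it against every remaining column (Opt1: 8>5, Opt2: 9>6, Opt3: 10>2, Opt4: 8>3).
Column Opt1 is eliminated: Opt2 beats it against every remaining row (X: 12>8, Z: 10>7).
For Row, X strictly dominates Z on the remaining columns (Opt2: 9>5, Opt3: 10>4, Opt4: 8>5); eliminate Z.
Column Opt4 is eliminated: Opt2 beats it against every remaining row (X: 12>10).
Among the remaining strategies, none is strictly dominated by another pure strategy of the same player, so the elimination stops.
Surviving strategies — Row: {X}; Column: {Opt2, Opt3}.

X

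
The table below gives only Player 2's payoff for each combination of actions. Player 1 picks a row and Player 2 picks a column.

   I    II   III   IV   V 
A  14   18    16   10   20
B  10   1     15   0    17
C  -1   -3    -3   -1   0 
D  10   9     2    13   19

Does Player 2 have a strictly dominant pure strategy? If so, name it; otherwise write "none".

V

V vs I: A: 20>14, B: 17>10, C: 0>-1, D: 19>10.
V vs II: A: 20>18, B: 17>1, C: 0>-3, D: 19>9.
V vs III: A: 20>16, B: 17>15, C: 0>-3, D: 19>2.
V vs IV: A: 20>10, B: 17>0, C: 0>-1, D: 19>13.
V strictly beats every other strategy against every opponent action, so it is strictly dominant.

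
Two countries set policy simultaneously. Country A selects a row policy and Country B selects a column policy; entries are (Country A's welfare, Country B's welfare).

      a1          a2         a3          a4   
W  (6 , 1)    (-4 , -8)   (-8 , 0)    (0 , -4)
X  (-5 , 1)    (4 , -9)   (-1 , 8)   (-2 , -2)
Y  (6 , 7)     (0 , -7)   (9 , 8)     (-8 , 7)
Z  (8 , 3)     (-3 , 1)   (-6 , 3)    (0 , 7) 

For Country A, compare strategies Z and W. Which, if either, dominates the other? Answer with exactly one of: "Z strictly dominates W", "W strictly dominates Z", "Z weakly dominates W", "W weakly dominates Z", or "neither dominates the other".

Z weakly dominates W

Compare Z to W across every action of Country B: a1: 8>6, a2: -3>-4, a3: -6>-8, a4: 0=0.
Z is at least as good everywhere and strictly better somewhere (tied only at a4), so Z weakly but not strictly dominates W.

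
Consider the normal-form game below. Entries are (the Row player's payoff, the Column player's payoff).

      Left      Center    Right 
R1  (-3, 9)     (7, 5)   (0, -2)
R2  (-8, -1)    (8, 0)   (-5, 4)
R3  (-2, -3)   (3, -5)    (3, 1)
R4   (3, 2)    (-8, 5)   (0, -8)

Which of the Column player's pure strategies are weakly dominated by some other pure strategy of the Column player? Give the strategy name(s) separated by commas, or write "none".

Left: no other strategy beats it everywhere (Center at R1 (9>5); Right at R1 (9>-2)).
Nothing dominates Center: Left at R2 (0>-1); Right at R1 (5>-2).
Right is not dominated — it holds its own against Left at R2 (4>-1); Center at R2 (4>0).

none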